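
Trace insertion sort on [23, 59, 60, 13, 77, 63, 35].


Initial: [23, 59, 60, 13, 77, 63, 35]
Insert 59: [23, 59, 60, 13, 77, 63, 35]
Insert 60: [23, 59, 60, 13, 77, 63, 35]
Insert 13: [13, 23, 59, 60, 77, 63, 35]
Insert 77: [13, 23, 59, 60, 77, 63, 35]
Insert 63: [13, 23, 59, 60, 63, 77, 35]
Insert 35: [13, 23, 35, 59, 60, 63, 77]

Sorted: [13, 23, 35, 59, 60, 63, 77]


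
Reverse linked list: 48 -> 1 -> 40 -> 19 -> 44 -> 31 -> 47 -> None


Step 1: curr=48, set curr.next=prev(None) | reversed so far: 48
Step 2: curr=1, set curr.next=prev(48) | reversed so far: 1 -> 48
Step 3: curr=40, set curr.next=prev(1) | reversed so far: 40 -> 1 -> 48
Step 4: curr=19, set curr.next=prev(40) | reversed so far: 19 -> 40 -> 1 -> 48
Step 5: curr=44, set curr.next=prev(19) | reversed so far: 44 -> 19 -> 40 -> 1 -> 48
Step 6: curr=31, set curr.next=prev(44) | reversed so far: 31 -> 44 -> 19 -> 40 -> 1 -> 48
Step 7: curr=47, set curr.next=prev(31) | reversed so far: 47 -> 31 -> 44 -> 19 -> 40 -> 1 -> 48

47 -> 31 -> 44 -> 19 -> 40 -> 1 -> 48 -> None


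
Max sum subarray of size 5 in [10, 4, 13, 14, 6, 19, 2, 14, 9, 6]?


[0:5]: 47
[1:6]: 56
[2:7]: 54
[3:8]: 55
[4:9]: 50
[5:10]: 50

Max: 56 at [1:6]


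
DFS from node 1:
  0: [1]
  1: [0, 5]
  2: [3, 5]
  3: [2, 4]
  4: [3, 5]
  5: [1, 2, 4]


Visit 1, push [5, 0]
Visit 0, push []
Visit 5, push [4, 2]
Visit 2, push [3]
Visit 3, push [4]
Visit 4, push []

DFS order: [1, 0, 5, 2, 3, 4]


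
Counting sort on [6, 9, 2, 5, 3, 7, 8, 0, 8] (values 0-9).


Input: [6, 9, 2, 5, 3, 7, 8, 0, 8]
Counts: [1, 0, 1, 1, 0, 1, 1, 1, 2, 1]

Sorted: [0, 2, 3, 5, 6, 7, 8, 8, 9]


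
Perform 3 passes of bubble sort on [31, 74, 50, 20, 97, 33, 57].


Initial: [31, 74, 50, 20, 97, 33, 57]
Pass 1: [31, 50, 20, 74, 33, 57, 97] (4 swaps)
Pass 2: [31, 20, 50, 33, 57, 74, 97] (3 swaps)
Pass 3: [20, 31, 33, 50, 57, 74, 97] (2 swaps)

After 3 passes: [20, 31, 33, 50, 57, 74, 97]


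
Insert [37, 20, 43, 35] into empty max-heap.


Insert 37: [37]
Insert 20: [37, 20]
Insert 43: [43, 20, 37]
Insert 35: [43, 35, 37, 20]

Final heap: [43, 35, 37, 20]


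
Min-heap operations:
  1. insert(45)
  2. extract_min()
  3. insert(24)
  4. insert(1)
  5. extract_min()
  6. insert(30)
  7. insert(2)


insert(45) -> [45]
extract_min()->45, []
insert(24) -> [24]
insert(1) -> [1, 24]
extract_min()->1, [24]
insert(30) -> [24, 30]
insert(2) -> [2, 30, 24]

Final heap: [2, 30, 24]


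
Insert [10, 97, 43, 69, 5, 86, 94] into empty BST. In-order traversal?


Insert 10: root
Insert 97: R from 10
Insert 43: R from 10 -> L from 97
Insert 69: R from 10 -> L from 97 -> R from 43
Insert 5: L from 10
Insert 86: R from 10 -> L from 97 -> R from 43 -> R from 69
Insert 94: R from 10 -> L from 97 -> R from 43 -> R from 69 -> R from 86

In-order: [5, 10, 43, 69, 86, 94, 97]


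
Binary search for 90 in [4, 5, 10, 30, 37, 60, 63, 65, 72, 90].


Step 1: lo=0, hi=9, mid=4, val=37
Step 2: lo=5, hi=9, mid=7, val=65
Step 3: lo=8, hi=9, mid=8, val=72
Step 4: lo=9, hi=9, mid=9, val=90

Found at index 9


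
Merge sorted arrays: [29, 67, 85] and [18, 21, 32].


Take 18 from B
Take 21 from B
Take 29 from A
Take 32 from B

Merged: [18, 21, 29, 32, 67, 85]


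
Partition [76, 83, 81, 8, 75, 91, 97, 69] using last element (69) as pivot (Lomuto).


Pivot: 69
  8 <= 69: swap -> [8, 83, 81, 76, 75, 91, 97, 69]
Place pivot at 1: [8, 69, 81, 76, 75, 91, 97, 83]

Partitioned: [8, 69, 81, 76, 75, 91, 97, 83]


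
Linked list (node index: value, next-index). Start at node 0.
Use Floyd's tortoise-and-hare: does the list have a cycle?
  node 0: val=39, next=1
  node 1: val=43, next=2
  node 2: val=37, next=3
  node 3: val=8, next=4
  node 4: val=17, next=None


Floyd's tortoise (slow, +1) and hare (fast, +2):
  init: slow=0, fast=0
  step 1: slow=1, fast=2
  step 2: slow=2, fast=4
  step 3: fast -> None, no cycle

Cycle: no


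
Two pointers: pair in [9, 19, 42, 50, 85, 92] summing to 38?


lo=0(9)+hi=5(92)=101
lo=0(9)+hi=4(85)=94
lo=0(9)+hi=3(50)=59
lo=0(9)+hi=2(42)=51
lo=0(9)+hi=1(19)=28

No pair found


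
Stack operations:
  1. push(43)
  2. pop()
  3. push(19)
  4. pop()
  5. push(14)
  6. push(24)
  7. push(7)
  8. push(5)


push(43) -> [43]
pop()->43, []
push(19) -> [19]
pop()->19, []
push(14) -> [14]
push(24) -> [14, 24]
push(7) -> [14, 24, 7]
push(5) -> [14, 24, 7, 5]

Final stack: [14, 24, 7, 5]


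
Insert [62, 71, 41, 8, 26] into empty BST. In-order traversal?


Insert 62: root
Insert 71: R from 62
Insert 41: L from 62
Insert 8: L from 62 -> L from 41
Insert 26: L from 62 -> L from 41 -> R from 8

In-order: [8, 26, 41, 62, 71]


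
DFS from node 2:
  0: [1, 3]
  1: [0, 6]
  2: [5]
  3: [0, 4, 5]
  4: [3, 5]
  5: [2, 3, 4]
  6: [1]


Visit 2, push [5]
Visit 5, push [4, 3]
Visit 3, push [4, 0]
Visit 0, push [1]
Visit 1, push [6]
Visit 6, push []
Visit 4, push []

DFS order: [2, 5, 3, 0, 1, 6, 4]


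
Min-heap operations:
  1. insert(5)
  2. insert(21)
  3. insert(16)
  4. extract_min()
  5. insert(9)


insert(5) -> [5]
insert(21) -> [5, 21]
insert(16) -> [5, 21, 16]
extract_min()->5, [16, 21]
insert(9) -> [9, 21, 16]

Final heap: [9, 21, 16]


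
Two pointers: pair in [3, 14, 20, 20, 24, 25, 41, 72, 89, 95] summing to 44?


lo=0(3)+hi=9(95)=98
lo=0(3)+hi=8(89)=92
lo=0(3)+hi=7(72)=75
lo=0(3)+hi=6(41)=44

Yes: 3+41=44


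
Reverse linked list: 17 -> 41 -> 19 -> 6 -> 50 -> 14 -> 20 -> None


Step 1: curr=17, set curr.next=prev(None) | reversed so far: 17
Step 2: curr=41, set curr.next=prev(17) | reversed so far: 41 -> 17
Step 3: curr=19, set curr.next=prev(41) | reversed so far: 19 -> 41 -> 17
Step 4: curr=6, set curr.next=prev(19) | reversed so far: 6 -> 19 -> 41 -> 17
Step 5: curr=50, set curr.next=prev(6) | reversed so far: 50 -> 6 -> 19 -> 41 -> 17
Step 6: curr=14, set curr.next=prev(50) | reversed so far: 14 -> 50 -> 6 -> 19 -> 41 -> 17
Step 7: curr=20, set curr.next=prev(14) | reversed so far: 20 -> 14 -> 50 -> 6 -> 19 -> 41 -> 17

20 -> 14 -> 50 -> 6 -> 19 -> 41 -> 17 -> None


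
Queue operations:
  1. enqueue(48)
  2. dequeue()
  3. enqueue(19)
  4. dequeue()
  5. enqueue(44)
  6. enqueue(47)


enqueue(48) -> [48]
dequeue()->48, []
enqueue(19) -> [19]
dequeue()->19, []
enqueue(44) -> [44]
enqueue(47) -> [44, 47]

Final queue: [44, 47]


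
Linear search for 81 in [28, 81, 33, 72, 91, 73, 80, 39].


i=0: 28!=81
i=1: 81==81 found!

Found at 1, 2 comps


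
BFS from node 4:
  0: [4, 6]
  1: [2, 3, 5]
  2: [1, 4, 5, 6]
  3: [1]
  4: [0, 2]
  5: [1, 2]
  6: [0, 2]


Visit 4, enqueue [0, 2]
Visit 0, enqueue [6]
Visit 2, enqueue [1, 5]
Visit 6, enqueue []
Visit 1, enqueue [3]
Visit 5, enqueue []
Visit 3, enqueue []

BFS order: [4, 0, 2, 6, 1, 5, 3]


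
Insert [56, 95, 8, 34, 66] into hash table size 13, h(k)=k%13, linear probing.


Insert 56: h=4 -> slot 4
Insert 95: h=4, 1 probes -> slot 5
Insert 8: h=8 -> slot 8
Insert 34: h=8, 1 probes -> slot 9
Insert 66: h=1 -> slot 1

Table: [None, 66, None, None, 56, 95, None, None, 8, 34, None, None, None]


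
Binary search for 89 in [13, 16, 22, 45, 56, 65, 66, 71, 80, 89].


Step 1: lo=0, hi=9, mid=4, val=56
Step 2: lo=5, hi=9, mid=7, val=71
Step 3: lo=8, hi=9, mid=8, val=80
Step 4: lo=9, hi=9, mid=9, val=89

Found at index 9


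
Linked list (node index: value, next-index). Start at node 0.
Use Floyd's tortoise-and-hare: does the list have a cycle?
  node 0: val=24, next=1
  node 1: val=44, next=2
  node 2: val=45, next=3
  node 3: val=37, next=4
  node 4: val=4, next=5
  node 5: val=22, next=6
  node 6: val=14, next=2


Floyd's tortoise (slow, +1) and hare (fast, +2):
  init: slow=0, fast=0
  step 1: slow=1, fast=2
  step 2: slow=2, fast=4
  step 3: slow=3, fast=6
  step 4: slow=4, fast=3
  step 5: slow=5, fast=5
  slow == fast at node 5: cycle detected

Cycle: yes


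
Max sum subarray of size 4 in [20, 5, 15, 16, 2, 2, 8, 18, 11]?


[0:4]: 56
[1:5]: 38
[2:6]: 35
[3:7]: 28
[4:8]: 30
[5:9]: 39

Max: 56 at [0:4]


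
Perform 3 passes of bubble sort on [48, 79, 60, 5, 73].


Initial: [48, 79, 60, 5, 73]
Pass 1: [48, 60, 5, 73, 79] (3 swaps)
Pass 2: [48, 5, 60, 73, 79] (1 swaps)
Pass 3: [5, 48, 60, 73, 79] (1 swaps)

After 3 passes: [5, 48, 60, 73, 79]


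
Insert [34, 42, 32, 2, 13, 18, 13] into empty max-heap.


Insert 34: [34]
Insert 42: [42, 34]
Insert 32: [42, 34, 32]
Insert 2: [42, 34, 32, 2]
Insert 13: [42, 34, 32, 2, 13]
Insert 18: [42, 34, 32, 2, 13, 18]
Insert 13: [42, 34, 32, 2, 13, 18, 13]

Final heap: [42, 34, 32, 2, 13, 18, 13]


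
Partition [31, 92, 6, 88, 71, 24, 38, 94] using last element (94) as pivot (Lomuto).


Pivot: 94
  31 <= 94: advance i (no swap)
  92 <= 94: advance i (no swap)
  6 <= 94: advance i (no swap)
  88 <= 94: advance i (no swap)
  71 <= 94: advance i (no swap)
  24 <= 94: advance i (no swap)
  38 <= 94: advance i (no swap)
Place pivot at 7: [31, 92, 6, 88, 71, 24, 38, 94]

Partitioned: [31, 92, 6, 88, 71, 24, 38, 94]


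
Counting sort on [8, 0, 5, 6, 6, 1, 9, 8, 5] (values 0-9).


Input: [8, 0, 5, 6, 6, 1, 9, 8, 5]
Counts: [1, 1, 0, 0, 0, 2, 2, 0, 2, 1]

Sorted: [0, 1, 5, 5, 6, 6, 8, 8, 9]


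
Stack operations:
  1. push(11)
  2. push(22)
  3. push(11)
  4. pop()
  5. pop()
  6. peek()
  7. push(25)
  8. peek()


push(11) -> [11]
push(22) -> [11, 22]
push(11) -> [11, 22, 11]
pop()->11, [11, 22]
pop()->22, [11]
peek()->11
push(25) -> [11, 25]
peek()->25

Final stack: [11, 25]


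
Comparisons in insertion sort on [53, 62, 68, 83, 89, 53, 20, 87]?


Algorithm: insertion sort
Input: [53, 62, 68, 83, 89, 53, 20, 87]
Sorted: [20, 53, 53, 62, 68, 83, 87, 89]

17


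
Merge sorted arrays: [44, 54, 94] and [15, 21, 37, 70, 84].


Take 15 from B
Take 21 from B
Take 37 from B
Take 44 from A
Take 54 from A
Take 70 from B
Take 84 from B

Merged: [15, 21, 37, 44, 54, 70, 84, 94]


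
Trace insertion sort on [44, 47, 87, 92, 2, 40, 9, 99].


Initial: [44, 47, 87, 92, 2, 40, 9, 99]
Insert 47: [44, 47, 87, 92, 2, 40, 9, 99]
Insert 87: [44, 47, 87, 92, 2, 40, 9, 99]
Insert 92: [44, 47, 87, 92, 2, 40, 9, 99]
Insert 2: [2, 44, 47, 87, 92, 40, 9, 99]
Insert 40: [2, 40, 44, 47, 87, 92, 9, 99]
Insert 9: [2, 9, 40, 44, 47, 87, 92, 99]
Insert 99: [2, 9, 40, 44, 47, 87, 92, 99]

Sorted: [2, 9, 40, 44, 47, 87, 92, 99]


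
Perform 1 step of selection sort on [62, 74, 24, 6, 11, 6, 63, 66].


Initial: [62, 74, 24, 6, 11, 6, 63, 66]
Step 1: min=6 at 3
  Swap: [6, 74, 24, 62, 11, 6, 63, 66]

After 1 step: [6, 74, 24, 62, 11, 6, 63, 66]


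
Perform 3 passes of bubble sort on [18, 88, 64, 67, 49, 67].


Initial: [18, 88, 64, 67, 49, 67]
Pass 1: [18, 64, 67, 49, 67, 88] (4 swaps)
Pass 2: [18, 64, 49, 67, 67, 88] (1 swaps)
Pass 3: [18, 49, 64, 67, 67, 88] (1 swaps)

After 3 passes: [18, 49, 64, 67, 67, 88]


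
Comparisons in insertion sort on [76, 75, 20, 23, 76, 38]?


Algorithm: insertion sort
Input: [76, 75, 20, 23, 76, 38]
Sorted: [20, 23, 38, 75, 76, 76]

11


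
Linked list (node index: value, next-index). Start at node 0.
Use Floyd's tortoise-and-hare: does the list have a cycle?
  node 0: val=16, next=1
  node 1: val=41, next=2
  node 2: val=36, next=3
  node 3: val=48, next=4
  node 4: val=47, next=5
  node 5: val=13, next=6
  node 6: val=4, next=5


Floyd's tortoise (slow, +1) and hare (fast, +2):
  init: slow=0, fast=0
  step 1: slow=1, fast=2
  step 2: slow=2, fast=4
  step 3: slow=3, fast=6
  step 4: slow=4, fast=6
  step 5: slow=5, fast=6
  step 6: slow=6, fast=6
  slow == fast at node 6: cycle detected

Cycle: yes


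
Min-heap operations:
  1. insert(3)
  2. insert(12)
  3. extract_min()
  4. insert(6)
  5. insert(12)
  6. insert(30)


insert(3) -> [3]
insert(12) -> [3, 12]
extract_min()->3, [12]
insert(6) -> [6, 12]
insert(12) -> [6, 12, 12]
insert(30) -> [6, 12, 12, 30]

Final heap: [6, 12, 12, 30]


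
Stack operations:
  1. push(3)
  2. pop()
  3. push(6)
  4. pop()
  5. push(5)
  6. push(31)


push(3) -> [3]
pop()->3, []
push(6) -> [6]
pop()->6, []
push(5) -> [5]
push(31) -> [5, 31]

Final stack: [5, 31]


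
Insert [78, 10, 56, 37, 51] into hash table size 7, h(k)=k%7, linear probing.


Insert 78: h=1 -> slot 1
Insert 10: h=3 -> slot 3
Insert 56: h=0 -> slot 0
Insert 37: h=2 -> slot 2
Insert 51: h=2, 2 probes -> slot 4

Table: [56, 78, 37, 10, 51, None, None]


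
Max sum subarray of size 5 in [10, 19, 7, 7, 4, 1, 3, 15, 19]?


[0:5]: 47
[1:6]: 38
[2:7]: 22
[3:8]: 30
[4:9]: 42

Max: 47 at [0:5]


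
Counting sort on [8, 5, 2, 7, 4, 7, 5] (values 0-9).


Input: [8, 5, 2, 7, 4, 7, 5]
Counts: [0, 0, 1, 0, 1, 2, 0, 2, 1, 0]

Sorted: [2, 4, 5, 5, 7, 7, 8]


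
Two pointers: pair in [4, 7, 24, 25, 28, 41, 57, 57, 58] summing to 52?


lo=0(4)+hi=8(58)=62
lo=0(4)+hi=7(57)=61
lo=0(4)+hi=6(57)=61
lo=0(4)+hi=5(41)=45
lo=1(7)+hi=5(41)=48
lo=2(24)+hi=5(41)=65
lo=2(24)+hi=4(28)=52

Yes: 24+28=52


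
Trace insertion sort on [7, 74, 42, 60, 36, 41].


Initial: [7, 74, 42, 60, 36, 41]
Insert 74: [7, 74, 42, 60, 36, 41]
Insert 42: [7, 42, 74, 60, 36, 41]
Insert 60: [7, 42, 60, 74, 36, 41]
Insert 36: [7, 36, 42, 60, 74, 41]
Insert 41: [7, 36, 41, 42, 60, 74]

Sorted: [7, 36, 41, 42, 60, 74]


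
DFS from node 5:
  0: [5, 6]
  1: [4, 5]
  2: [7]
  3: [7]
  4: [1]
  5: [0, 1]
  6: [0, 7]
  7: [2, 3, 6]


Visit 5, push [1, 0]
Visit 0, push [6]
Visit 6, push [7]
Visit 7, push [3, 2]
Visit 2, push []
Visit 3, push []
Visit 1, push [4]
Visit 4, push []

DFS order: [5, 0, 6, 7, 2, 3, 1, 4]


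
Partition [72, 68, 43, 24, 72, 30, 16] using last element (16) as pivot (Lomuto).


Pivot: 16
Place pivot at 0: [16, 68, 43, 24, 72, 30, 72]

Partitioned: [16, 68, 43, 24, 72, 30, 72]


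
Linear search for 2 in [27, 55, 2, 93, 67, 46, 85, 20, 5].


i=0: 27!=2
i=1: 55!=2
i=2: 2==2 found!

Found at 2, 3 comps


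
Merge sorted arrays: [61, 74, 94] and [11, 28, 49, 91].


Take 11 from B
Take 28 from B
Take 49 from B
Take 61 from A
Take 74 from A
Take 91 from B

Merged: [11, 28, 49, 61, 74, 91, 94]


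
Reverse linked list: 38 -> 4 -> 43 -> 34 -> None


Step 1: curr=38, set curr.next=prev(None) | reversed so far: 38
Step 2: curr=4, set curr.next=prev(38) | reversed so far: 4 -> 38
Step 3: curr=43, set curr.next=prev(4) | reversed so far: 43 -> 4 -> 38
Step 4: curr=34, set curr.next=prev(43) | reversed so far: 34 -> 43 -> 4 -> 38

34 -> 43 -> 4 -> 38 -> None


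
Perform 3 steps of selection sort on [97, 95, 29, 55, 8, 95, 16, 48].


Initial: [97, 95, 29, 55, 8, 95, 16, 48]
Step 1: min=8 at 4
  Swap: [8, 95, 29, 55, 97, 95, 16, 48]
Step 2: min=16 at 6
  Swap: [8, 16, 29, 55, 97, 95, 95, 48]
Step 3: min=29 at 2
  Swap: [8, 16, 29, 55, 97, 95, 95, 48]

After 3 steps: [8, 16, 29, 55, 97, 95, 95, 48]


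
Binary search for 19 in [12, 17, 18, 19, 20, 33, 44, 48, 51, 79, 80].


Step 1: lo=0, hi=10, mid=5, val=33
Step 2: lo=0, hi=4, mid=2, val=18
Step 3: lo=3, hi=4, mid=3, val=19

Found at index 3


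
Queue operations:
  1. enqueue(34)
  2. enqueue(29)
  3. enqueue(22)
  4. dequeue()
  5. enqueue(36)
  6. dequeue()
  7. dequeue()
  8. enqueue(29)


enqueue(34) -> [34]
enqueue(29) -> [34, 29]
enqueue(22) -> [34, 29, 22]
dequeue()->34, [29, 22]
enqueue(36) -> [29, 22, 36]
dequeue()->29, [22, 36]
dequeue()->22, [36]
enqueue(29) -> [36, 29]

Final queue: [36, 29]


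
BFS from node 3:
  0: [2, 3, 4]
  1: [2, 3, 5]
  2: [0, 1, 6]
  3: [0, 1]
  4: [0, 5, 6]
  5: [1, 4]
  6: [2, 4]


Visit 3, enqueue [0, 1]
Visit 0, enqueue [2, 4]
Visit 1, enqueue [5]
Visit 2, enqueue [6]
Visit 4, enqueue []
Visit 5, enqueue []
Visit 6, enqueue []

BFS order: [3, 0, 1, 2, 4, 5, 6]


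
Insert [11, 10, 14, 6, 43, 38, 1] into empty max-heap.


Insert 11: [11]
Insert 10: [11, 10]
Insert 14: [14, 10, 11]
Insert 6: [14, 10, 11, 6]
Insert 43: [43, 14, 11, 6, 10]
Insert 38: [43, 14, 38, 6, 10, 11]
Insert 1: [43, 14, 38, 6, 10, 11, 1]

Final heap: [43, 14, 38, 6, 10, 11, 1]


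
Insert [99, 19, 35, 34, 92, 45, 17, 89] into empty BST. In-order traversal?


Insert 99: root
Insert 19: L from 99
Insert 35: L from 99 -> R from 19
Insert 34: L from 99 -> R from 19 -> L from 35
Insert 92: L from 99 -> R from 19 -> R from 35
Insert 45: L from 99 -> R from 19 -> R from 35 -> L from 92
Insert 17: L from 99 -> L from 19
Insert 89: L from 99 -> R from 19 -> R from 35 -> L from 92 -> R from 45

In-order: [17, 19, 34, 35, 45, 89, 92, 99]


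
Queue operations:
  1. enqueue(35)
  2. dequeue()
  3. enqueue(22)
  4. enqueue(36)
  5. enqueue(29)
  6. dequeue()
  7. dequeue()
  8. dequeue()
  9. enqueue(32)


enqueue(35) -> [35]
dequeue()->35, []
enqueue(22) -> [22]
enqueue(36) -> [22, 36]
enqueue(29) -> [22, 36, 29]
dequeue()->22, [36, 29]
dequeue()->36, [29]
dequeue()->29, []
enqueue(32) -> [32]

Final queue: [32]


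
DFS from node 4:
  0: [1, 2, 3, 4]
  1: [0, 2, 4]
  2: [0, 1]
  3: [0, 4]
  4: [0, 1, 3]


Visit 4, push [3, 1, 0]
Visit 0, push [3, 2, 1]
Visit 1, push [2]
Visit 2, push []
Visit 3, push []

DFS order: [4, 0, 1, 2, 3]


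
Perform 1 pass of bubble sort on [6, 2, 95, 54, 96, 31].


Initial: [6, 2, 95, 54, 96, 31]
Pass 1: [2, 6, 54, 95, 31, 96] (3 swaps)

After 1 pass: [2, 6, 54, 95, 31, 96]


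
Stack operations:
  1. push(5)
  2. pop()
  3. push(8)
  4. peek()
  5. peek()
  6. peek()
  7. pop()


push(5) -> [5]
pop()->5, []
push(8) -> [8]
peek()->8
peek()->8
peek()->8
pop()->8, []

Final stack: []


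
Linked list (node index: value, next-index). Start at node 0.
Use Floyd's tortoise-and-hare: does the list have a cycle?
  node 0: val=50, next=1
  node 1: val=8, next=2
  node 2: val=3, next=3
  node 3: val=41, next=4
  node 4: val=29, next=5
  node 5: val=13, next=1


Floyd's tortoise (slow, +1) and hare (fast, +2):
  init: slow=0, fast=0
  step 1: slow=1, fast=2
  step 2: slow=2, fast=4
  step 3: slow=3, fast=1
  step 4: slow=4, fast=3
  step 5: slow=5, fast=5
  slow == fast at node 5: cycle detected

Cycle: yes


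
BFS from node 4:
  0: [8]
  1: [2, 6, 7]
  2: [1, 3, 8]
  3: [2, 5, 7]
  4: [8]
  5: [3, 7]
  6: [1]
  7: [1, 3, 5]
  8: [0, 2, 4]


Visit 4, enqueue [8]
Visit 8, enqueue [0, 2]
Visit 0, enqueue []
Visit 2, enqueue [1, 3]
Visit 1, enqueue [6, 7]
Visit 3, enqueue [5]
Visit 6, enqueue []
Visit 7, enqueue []
Visit 5, enqueue []

BFS order: [4, 8, 0, 2, 1, 3, 6, 7, 5]


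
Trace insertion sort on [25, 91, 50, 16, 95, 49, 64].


Initial: [25, 91, 50, 16, 95, 49, 64]
Insert 91: [25, 91, 50, 16, 95, 49, 64]
Insert 50: [25, 50, 91, 16, 95, 49, 64]
Insert 16: [16, 25, 50, 91, 95, 49, 64]
Insert 95: [16, 25, 50, 91, 95, 49, 64]
Insert 49: [16, 25, 49, 50, 91, 95, 64]
Insert 64: [16, 25, 49, 50, 64, 91, 95]

Sorted: [16, 25, 49, 50, 64, 91, 95]


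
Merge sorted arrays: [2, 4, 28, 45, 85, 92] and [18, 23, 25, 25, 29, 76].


Take 2 from A
Take 4 from A
Take 18 from B
Take 23 from B
Take 25 from B
Take 25 from B
Take 28 from A
Take 29 from B
Take 45 from A
Take 76 from B

Merged: [2, 4, 18, 23, 25, 25, 28, 29, 45, 76, 85, 92]


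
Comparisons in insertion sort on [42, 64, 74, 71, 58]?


Algorithm: insertion sort
Input: [42, 64, 74, 71, 58]
Sorted: [42, 58, 64, 71, 74]

8


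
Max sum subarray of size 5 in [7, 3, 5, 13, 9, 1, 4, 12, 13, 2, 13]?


[0:5]: 37
[1:6]: 31
[2:7]: 32
[3:8]: 39
[4:9]: 39
[5:10]: 32
[6:11]: 44

Max: 44 at [6:11]


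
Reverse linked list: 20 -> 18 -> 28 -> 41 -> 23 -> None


Step 1: curr=20, set curr.next=prev(None) | reversed so far: 20
Step 2: curr=18, set curr.next=prev(20) | reversed so far: 18 -> 20
Step 3: curr=28, set curr.next=prev(18) | reversed so far: 28 -> 18 -> 20
Step 4: curr=41, set curr.next=prev(28) | reversed so far: 41 -> 28 -> 18 -> 20
Step 5: curr=23, set curr.next=prev(41) | reversed so far: 23 -> 41 -> 28 -> 18 -> 20

23 -> 41 -> 28 -> 18 -> 20 -> None


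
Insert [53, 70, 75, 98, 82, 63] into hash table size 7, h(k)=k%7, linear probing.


Insert 53: h=4 -> slot 4
Insert 70: h=0 -> slot 0
Insert 75: h=5 -> slot 5
Insert 98: h=0, 1 probes -> slot 1
Insert 82: h=5, 1 probes -> slot 6
Insert 63: h=0, 2 probes -> slot 2

Table: [70, 98, 63, None, 53, 75, 82]


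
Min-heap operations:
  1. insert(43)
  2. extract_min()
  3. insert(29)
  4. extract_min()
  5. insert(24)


insert(43) -> [43]
extract_min()->43, []
insert(29) -> [29]
extract_min()->29, []
insert(24) -> [24]

Final heap: [24]


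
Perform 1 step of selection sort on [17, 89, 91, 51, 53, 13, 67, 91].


Initial: [17, 89, 91, 51, 53, 13, 67, 91]
Step 1: min=13 at 5
  Swap: [13, 89, 91, 51, 53, 17, 67, 91]

After 1 step: [13, 89, 91, 51, 53, 17, 67, 91]


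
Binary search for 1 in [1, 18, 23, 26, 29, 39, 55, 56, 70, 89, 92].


Step 1: lo=0, hi=10, mid=5, val=39
Step 2: lo=0, hi=4, mid=2, val=23
Step 3: lo=0, hi=1, mid=0, val=1

Found at index 0


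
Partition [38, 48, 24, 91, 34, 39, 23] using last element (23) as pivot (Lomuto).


Pivot: 23
Place pivot at 0: [23, 48, 24, 91, 34, 39, 38]

Partitioned: [23, 48, 24, 91, 34, 39, 38]


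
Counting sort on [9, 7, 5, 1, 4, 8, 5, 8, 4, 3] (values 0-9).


Input: [9, 7, 5, 1, 4, 8, 5, 8, 4, 3]
Counts: [0, 1, 0, 1, 2, 2, 0, 1, 2, 1]

Sorted: [1, 3, 4, 4, 5, 5, 7, 8, 8, 9]


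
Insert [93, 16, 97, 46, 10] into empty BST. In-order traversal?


Insert 93: root
Insert 16: L from 93
Insert 97: R from 93
Insert 46: L from 93 -> R from 16
Insert 10: L from 93 -> L from 16

In-order: [10, 16, 46, 93, 97]


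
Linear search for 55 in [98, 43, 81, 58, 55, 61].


i=0: 98!=55
i=1: 43!=55
i=2: 81!=55
i=3: 58!=55
i=4: 55==55 found!

Found at 4, 5 comps


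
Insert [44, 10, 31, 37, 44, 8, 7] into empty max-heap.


Insert 44: [44]
Insert 10: [44, 10]
Insert 31: [44, 10, 31]
Insert 37: [44, 37, 31, 10]
Insert 44: [44, 44, 31, 10, 37]
Insert 8: [44, 44, 31, 10, 37, 8]
Insert 7: [44, 44, 31, 10, 37, 8, 7]

Final heap: [44, 44, 31, 10, 37, 8, 7]


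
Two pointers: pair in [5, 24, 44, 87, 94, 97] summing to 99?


lo=0(5)+hi=5(97)=102
lo=0(5)+hi=4(94)=99

Yes: 5+94=99


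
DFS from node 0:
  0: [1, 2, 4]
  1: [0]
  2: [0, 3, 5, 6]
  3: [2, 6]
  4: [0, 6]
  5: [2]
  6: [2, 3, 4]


Visit 0, push [4, 2, 1]
Visit 1, push []
Visit 2, push [6, 5, 3]
Visit 3, push [6]
Visit 6, push [4]
Visit 4, push []
Visit 5, push []

DFS order: [0, 1, 2, 3, 6, 4, 5]


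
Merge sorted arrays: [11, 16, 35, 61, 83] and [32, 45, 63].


Take 11 from A
Take 16 from A
Take 32 from B
Take 35 from A
Take 45 from B
Take 61 from A
Take 63 from B

Merged: [11, 16, 32, 35, 45, 61, 63, 83]


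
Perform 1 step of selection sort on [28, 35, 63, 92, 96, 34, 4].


Initial: [28, 35, 63, 92, 96, 34, 4]
Step 1: min=4 at 6
  Swap: [4, 35, 63, 92, 96, 34, 28]

After 1 step: [4, 35, 63, 92, 96, 34, 28]


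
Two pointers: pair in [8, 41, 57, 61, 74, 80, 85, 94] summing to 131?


lo=0(8)+hi=7(94)=102
lo=1(41)+hi=7(94)=135
lo=1(41)+hi=6(85)=126
lo=2(57)+hi=6(85)=142
lo=2(57)+hi=5(80)=137
lo=2(57)+hi=4(74)=131

Yes: 57+74=131


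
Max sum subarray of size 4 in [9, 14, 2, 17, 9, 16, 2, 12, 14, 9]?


[0:4]: 42
[1:5]: 42
[2:6]: 44
[3:7]: 44
[4:8]: 39
[5:9]: 44
[6:10]: 37

Max: 44 at [2:6]


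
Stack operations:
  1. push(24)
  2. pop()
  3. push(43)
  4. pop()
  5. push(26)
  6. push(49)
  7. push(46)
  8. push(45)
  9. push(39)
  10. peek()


push(24) -> [24]
pop()->24, []
push(43) -> [43]
pop()->43, []
push(26) -> [26]
push(49) -> [26, 49]
push(46) -> [26, 49, 46]
push(45) -> [26, 49, 46, 45]
push(39) -> [26, 49, 46, 45, 39]
peek()->39

Final stack: [26, 49, 46, 45, 39]


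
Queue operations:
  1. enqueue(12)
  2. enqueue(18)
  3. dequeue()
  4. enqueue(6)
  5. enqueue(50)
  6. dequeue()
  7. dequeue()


enqueue(12) -> [12]
enqueue(18) -> [12, 18]
dequeue()->12, [18]
enqueue(6) -> [18, 6]
enqueue(50) -> [18, 6, 50]
dequeue()->18, [6, 50]
dequeue()->6, [50]

Final queue: [50]


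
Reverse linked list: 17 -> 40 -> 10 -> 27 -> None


Step 1: curr=17, set curr.next=prev(None) | reversed so far: 17
Step 2: curr=40, set curr.next=prev(17) | reversed so far: 40 -> 17
Step 3: curr=10, set curr.next=prev(40) | reversed so far: 10 -> 40 -> 17
Step 4: curr=27, set curr.next=prev(10) | reversed so far: 27 -> 10 -> 40 -> 17

27 -> 10 -> 40 -> 17 -> None


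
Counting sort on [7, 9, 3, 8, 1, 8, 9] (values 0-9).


Input: [7, 9, 3, 8, 1, 8, 9]
Counts: [0, 1, 0, 1, 0, 0, 0, 1, 2, 2]

Sorted: [1, 3, 7, 8, 8, 9, 9]


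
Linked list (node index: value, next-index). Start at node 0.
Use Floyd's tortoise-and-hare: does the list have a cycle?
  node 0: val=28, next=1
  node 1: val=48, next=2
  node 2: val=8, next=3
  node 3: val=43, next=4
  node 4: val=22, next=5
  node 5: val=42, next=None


Floyd's tortoise (slow, +1) and hare (fast, +2):
  init: slow=0, fast=0
  step 1: slow=1, fast=2
  step 2: slow=2, fast=4
  step 3: fast 4->5->None, no cycle

Cycle: no


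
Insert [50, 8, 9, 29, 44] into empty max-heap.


Insert 50: [50]
Insert 8: [50, 8]
Insert 9: [50, 8, 9]
Insert 29: [50, 29, 9, 8]
Insert 44: [50, 44, 9, 8, 29]

Final heap: [50, 44, 9, 8, 29]


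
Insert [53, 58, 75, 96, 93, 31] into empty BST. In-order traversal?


Insert 53: root
Insert 58: R from 53
Insert 75: R from 53 -> R from 58
Insert 96: R from 53 -> R from 58 -> R from 75
Insert 93: R from 53 -> R from 58 -> R from 75 -> L from 96
Insert 31: L from 53

In-order: [31, 53, 58, 75, 93, 96]


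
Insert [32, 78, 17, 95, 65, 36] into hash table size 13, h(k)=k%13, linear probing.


Insert 32: h=6 -> slot 6
Insert 78: h=0 -> slot 0
Insert 17: h=4 -> slot 4
Insert 95: h=4, 1 probes -> slot 5
Insert 65: h=0, 1 probes -> slot 1
Insert 36: h=10 -> slot 10

Table: [78, 65, None, None, 17, 95, 32, None, None, None, 36, None, None]


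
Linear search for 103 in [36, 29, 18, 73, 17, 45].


i=0: 36!=103
i=1: 29!=103
i=2: 18!=103
i=3: 73!=103
i=4: 17!=103
i=5: 45!=103

Not found, 6 comps


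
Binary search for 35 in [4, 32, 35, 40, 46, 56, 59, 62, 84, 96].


Step 1: lo=0, hi=9, mid=4, val=46
Step 2: lo=0, hi=3, mid=1, val=32
Step 3: lo=2, hi=3, mid=2, val=35

Found at index 2


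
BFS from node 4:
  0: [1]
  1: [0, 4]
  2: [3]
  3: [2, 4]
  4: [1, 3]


Visit 4, enqueue [1, 3]
Visit 1, enqueue [0]
Visit 3, enqueue [2]
Visit 0, enqueue []
Visit 2, enqueue []

BFS order: [4, 1, 3, 0, 2]


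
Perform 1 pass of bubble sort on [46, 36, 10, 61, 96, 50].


Initial: [46, 36, 10, 61, 96, 50]
Pass 1: [36, 10, 46, 61, 50, 96] (3 swaps)

After 1 pass: [36, 10, 46, 61, 50, 96]


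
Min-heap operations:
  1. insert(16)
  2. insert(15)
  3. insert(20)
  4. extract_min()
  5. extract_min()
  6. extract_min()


insert(16) -> [16]
insert(15) -> [15, 16]
insert(20) -> [15, 16, 20]
extract_min()->15, [16, 20]
extract_min()->16, [20]
extract_min()->20, []

Final heap: []


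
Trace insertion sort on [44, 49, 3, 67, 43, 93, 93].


Initial: [44, 49, 3, 67, 43, 93, 93]
Insert 49: [44, 49, 3, 67, 43, 93, 93]
Insert 3: [3, 44, 49, 67, 43, 93, 93]
Insert 67: [3, 44, 49, 67, 43, 93, 93]
Insert 43: [3, 43, 44, 49, 67, 93, 93]
Insert 93: [3, 43, 44, 49, 67, 93, 93]
Insert 93: [3, 43, 44, 49, 67, 93, 93]

Sorted: [3, 43, 44, 49, 67, 93, 93]


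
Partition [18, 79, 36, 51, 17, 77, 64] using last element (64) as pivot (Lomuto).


Pivot: 64
  18 <= 64: advance i (no swap)
  36 <= 64: swap -> [18, 36, 79, 51, 17, 77, 64]
  51 <= 64: swap -> [18, 36, 51, 79, 17, 77, 64]
  17 <= 64: swap -> [18, 36, 51, 17, 79, 77, 64]
Place pivot at 4: [18, 36, 51, 17, 64, 77, 79]

Partitioned: [18, 36, 51, 17, 64, 77, 79]


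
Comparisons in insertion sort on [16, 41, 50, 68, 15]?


Algorithm: insertion sort
Input: [16, 41, 50, 68, 15]
Sorted: [15, 16, 41, 50, 68]

7


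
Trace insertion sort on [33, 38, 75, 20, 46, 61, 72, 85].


Initial: [33, 38, 75, 20, 46, 61, 72, 85]
Insert 38: [33, 38, 75, 20, 46, 61, 72, 85]
Insert 75: [33, 38, 75, 20, 46, 61, 72, 85]
Insert 20: [20, 33, 38, 75, 46, 61, 72, 85]
Insert 46: [20, 33, 38, 46, 75, 61, 72, 85]
Insert 61: [20, 33, 38, 46, 61, 75, 72, 85]
Insert 72: [20, 33, 38, 46, 61, 72, 75, 85]
Insert 85: [20, 33, 38, 46, 61, 72, 75, 85]

Sorted: [20, 33, 38, 46, 61, 72, 75, 85]


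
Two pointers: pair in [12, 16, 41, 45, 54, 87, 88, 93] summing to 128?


lo=0(12)+hi=7(93)=105
lo=1(16)+hi=7(93)=109
lo=2(41)+hi=7(93)=134
lo=2(41)+hi=6(88)=129
lo=2(41)+hi=5(87)=128

Yes: 41+87=128


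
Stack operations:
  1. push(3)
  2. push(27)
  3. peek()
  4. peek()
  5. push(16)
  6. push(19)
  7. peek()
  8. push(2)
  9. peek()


push(3) -> [3]
push(27) -> [3, 27]
peek()->27
peek()->27
push(16) -> [3, 27, 16]
push(19) -> [3, 27, 16, 19]
peek()->19
push(2) -> [3, 27, 16, 19, 2]
peek()->2

Final stack: [3, 27, 16, 19, 2]


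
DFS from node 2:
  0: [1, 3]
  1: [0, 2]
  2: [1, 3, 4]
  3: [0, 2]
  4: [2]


Visit 2, push [4, 3, 1]
Visit 1, push [0]
Visit 0, push [3]
Visit 3, push []
Visit 4, push []

DFS order: [2, 1, 0, 3, 4]


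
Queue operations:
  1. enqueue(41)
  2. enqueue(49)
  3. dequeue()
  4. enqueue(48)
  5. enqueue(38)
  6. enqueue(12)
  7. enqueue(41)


enqueue(41) -> [41]
enqueue(49) -> [41, 49]
dequeue()->41, [49]
enqueue(48) -> [49, 48]
enqueue(38) -> [49, 48, 38]
enqueue(12) -> [49, 48, 38, 12]
enqueue(41) -> [49, 48, 38, 12, 41]

Final queue: [49, 48, 38, 12, 41]


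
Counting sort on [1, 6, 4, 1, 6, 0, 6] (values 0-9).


Input: [1, 6, 4, 1, 6, 0, 6]
Counts: [1, 2, 0, 0, 1, 0, 3, 0, 0, 0]

Sorted: [0, 1, 1, 4, 6, 6, 6]


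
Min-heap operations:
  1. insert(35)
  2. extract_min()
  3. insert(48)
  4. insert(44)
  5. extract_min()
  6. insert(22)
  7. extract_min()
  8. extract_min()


insert(35) -> [35]
extract_min()->35, []
insert(48) -> [48]
insert(44) -> [44, 48]
extract_min()->44, [48]
insert(22) -> [22, 48]
extract_min()->22, [48]
extract_min()->48, []

Final heap: []


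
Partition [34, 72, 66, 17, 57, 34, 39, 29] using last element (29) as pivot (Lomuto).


Pivot: 29
  17 <= 29: swap -> [17, 72, 66, 34, 57, 34, 39, 29]
Place pivot at 1: [17, 29, 66, 34, 57, 34, 39, 72]

Partitioned: [17, 29, 66, 34, 57, 34, 39, 72]


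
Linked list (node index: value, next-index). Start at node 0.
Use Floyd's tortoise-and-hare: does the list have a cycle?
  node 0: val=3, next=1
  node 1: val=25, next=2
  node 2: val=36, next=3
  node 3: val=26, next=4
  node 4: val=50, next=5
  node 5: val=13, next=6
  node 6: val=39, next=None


Floyd's tortoise (slow, +1) and hare (fast, +2):
  init: slow=0, fast=0
  step 1: slow=1, fast=2
  step 2: slow=2, fast=4
  step 3: slow=3, fast=6
  step 4: fast -> None, no cycle

Cycle: no


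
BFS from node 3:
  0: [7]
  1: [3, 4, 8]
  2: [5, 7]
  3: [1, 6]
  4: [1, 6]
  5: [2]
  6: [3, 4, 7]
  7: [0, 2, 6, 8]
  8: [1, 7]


Visit 3, enqueue [1, 6]
Visit 1, enqueue [4, 8]
Visit 6, enqueue [7]
Visit 4, enqueue []
Visit 8, enqueue []
Visit 7, enqueue [0, 2]
Visit 0, enqueue []
Visit 2, enqueue [5]
Visit 5, enqueue []

BFS order: [3, 1, 6, 4, 8, 7, 0, 2, 5]


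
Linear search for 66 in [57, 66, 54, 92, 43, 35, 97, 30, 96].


i=0: 57!=66
i=1: 66==66 found!

Found at 1, 2 comps


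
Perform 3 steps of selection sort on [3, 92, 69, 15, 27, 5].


Initial: [3, 92, 69, 15, 27, 5]
Step 1: min=3 at 0
  Swap: [3, 92, 69, 15, 27, 5]
Step 2: min=5 at 5
  Swap: [3, 5, 69, 15, 27, 92]
Step 3: min=15 at 3
  Swap: [3, 5, 15, 69, 27, 92]

After 3 steps: [3, 5, 15, 69, 27, 92]


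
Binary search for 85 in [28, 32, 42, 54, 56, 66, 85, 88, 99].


Step 1: lo=0, hi=8, mid=4, val=56
Step 2: lo=5, hi=8, mid=6, val=85

Found at index 6


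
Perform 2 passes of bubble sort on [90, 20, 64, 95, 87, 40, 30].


Initial: [90, 20, 64, 95, 87, 40, 30]
Pass 1: [20, 64, 90, 87, 40, 30, 95] (5 swaps)
Pass 2: [20, 64, 87, 40, 30, 90, 95] (3 swaps)

After 2 passes: [20, 64, 87, 40, 30, 90, 95]


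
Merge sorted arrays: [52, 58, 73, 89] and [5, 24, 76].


Take 5 from B
Take 24 from B
Take 52 from A
Take 58 from A
Take 73 from A
Take 76 from B

Merged: [5, 24, 52, 58, 73, 76, 89]


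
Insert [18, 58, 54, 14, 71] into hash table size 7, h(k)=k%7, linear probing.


Insert 18: h=4 -> slot 4
Insert 58: h=2 -> slot 2
Insert 54: h=5 -> slot 5
Insert 14: h=0 -> slot 0
Insert 71: h=1 -> slot 1

Table: [14, 71, 58, None, 18, 54, None]


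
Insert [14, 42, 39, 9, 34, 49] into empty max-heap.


Insert 14: [14]
Insert 42: [42, 14]
Insert 39: [42, 14, 39]
Insert 9: [42, 14, 39, 9]
Insert 34: [42, 34, 39, 9, 14]
Insert 49: [49, 34, 42, 9, 14, 39]

Final heap: [49, 34, 42, 9, 14, 39]


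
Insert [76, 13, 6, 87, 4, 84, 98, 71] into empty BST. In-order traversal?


Insert 76: root
Insert 13: L from 76
Insert 6: L from 76 -> L from 13
Insert 87: R from 76
Insert 4: L from 76 -> L from 13 -> L from 6
Insert 84: R from 76 -> L from 87
Insert 98: R from 76 -> R from 87
Insert 71: L from 76 -> R from 13

In-order: [4, 6, 13, 71, 76, 84, 87, 98]


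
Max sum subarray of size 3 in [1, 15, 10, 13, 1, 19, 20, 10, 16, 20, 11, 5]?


[0:3]: 26
[1:4]: 38
[2:5]: 24
[3:6]: 33
[4:7]: 40
[5:8]: 49
[6:9]: 46
[7:10]: 46
[8:11]: 47
[9:12]: 36

Max: 49 at [5:8]


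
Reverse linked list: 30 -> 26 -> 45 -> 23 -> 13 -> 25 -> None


Step 1: curr=30, set curr.next=prev(None) | reversed so far: 30
Step 2: curr=26, set curr.next=prev(30) | reversed so far: 26 -> 30
Step 3: curr=45, set curr.next=prev(26) | reversed so far: 45 -> 26 -> 30
Step 4: curr=23, set curr.next=prev(45) | reversed so far: 23 -> 45 -> 26 -> 30
Step 5: curr=13, set curr.next=prev(23) | reversed so far: 13 -> 23 -> 45 -> 26 -> 30
Step 6: curr=25, set curr.next=prev(13) | reversed so far: 25 -> 13 -> 23 -> 45 -> 26 -> 30

25 -> 13 -> 23 -> 45 -> 26 -> 30 -> None


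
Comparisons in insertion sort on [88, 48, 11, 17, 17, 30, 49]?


Algorithm: insertion sort
Input: [88, 48, 11, 17, 17, 30, 49]
Sorted: [11, 17, 17, 30, 48, 49, 88]

14


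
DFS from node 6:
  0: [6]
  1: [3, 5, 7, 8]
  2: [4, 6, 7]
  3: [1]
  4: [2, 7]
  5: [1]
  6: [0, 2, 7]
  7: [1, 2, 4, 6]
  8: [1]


Visit 6, push [7, 2, 0]
Visit 0, push []
Visit 2, push [7, 4]
Visit 4, push [7]
Visit 7, push [1]
Visit 1, push [8, 5, 3]
Visit 3, push []
Visit 5, push []
Visit 8, push []

DFS order: [6, 0, 2, 4, 7, 1, 3, 5, 8]


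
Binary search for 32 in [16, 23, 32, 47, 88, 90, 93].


Step 1: lo=0, hi=6, mid=3, val=47
Step 2: lo=0, hi=2, mid=1, val=23
Step 3: lo=2, hi=2, mid=2, val=32

Found at index 2


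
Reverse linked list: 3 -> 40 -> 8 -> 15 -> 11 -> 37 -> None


Step 1: curr=3, set curr.next=prev(None) | reversed so far: 3
Step 2: curr=40, set curr.next=prev(3) | reversed so far: 40 -> 3
Step 3: curr=8, set curr.next=prev(40) | reversed so far: 8 -> 40 -> 3
Step 4: curr=15, set curr.next=prev(8) | reversed so far: 15 -> 8 -> 40 -> 3
Step 5: curr=11, set curr.next=prev(15) | reversed so far: 11 -> 15 -> 8 -> 40 -> 3
Step 6: curr=37, set curr.next=prev(11) | reversed so far: 37 -> 11 -> 15 -> 8 -> 40 -> 3

37 -> 11 -> 15 -> 8 -> 40 -> 3 -> None


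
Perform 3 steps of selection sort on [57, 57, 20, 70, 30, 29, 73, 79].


Initial: [57, 57, 20, 70, 30, 29, 73, 79]
Step 1: min=20 at 2
  Swap: [20, 57, 57, 70, 30, 29, 73, 79]
Step 2: min=29 at 5
  Swap: [20, 29, 57, 70, 30, 57, 73, 79]
Step 3: min=30 at 4
  Swap: [20, 29, 30, 70, 57, 57, 73, 79]

After 3 steps: [20, 29, 30, 70, 57, 57, 73, 79]


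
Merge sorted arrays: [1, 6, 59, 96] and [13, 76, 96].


Take 1 from A
Take 6 from A
Take 13 from B
Take 59 from A
Take 76 from B
Take 96 from A

Merged: [1, 6, 13, 59, 76, 96, 96]


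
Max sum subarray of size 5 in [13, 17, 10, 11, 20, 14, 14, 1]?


[0:5]: 71
[1:6]: 72
[2:7]: 69
[3:8]: 60

Max: 72 at [1:6]


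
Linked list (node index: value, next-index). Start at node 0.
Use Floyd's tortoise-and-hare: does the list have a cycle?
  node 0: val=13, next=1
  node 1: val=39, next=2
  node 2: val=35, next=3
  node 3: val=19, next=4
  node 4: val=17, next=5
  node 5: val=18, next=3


Floyd's tortoise (slow, +1) and hare (fast, +2):
  init: slow=0, fast=0
  step 1: slow=1, fast=2
  step 2: slow=2, fast=4
  step 3: slow=3, fast=3
  slow == fast at node 3: cycle detected

Cycle: yes


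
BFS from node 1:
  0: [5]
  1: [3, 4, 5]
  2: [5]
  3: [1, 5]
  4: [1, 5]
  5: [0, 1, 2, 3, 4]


Visit 1, enqueue [3, 4, 5]
Visit 3, enqueue []
Visit 4, enqueue []
Visit 5, enqueue [0, 2]
Visit 0, enqueue []
Visit 2, enqueue []

BFS order: [1, 3, 4, 5, 0, 2]


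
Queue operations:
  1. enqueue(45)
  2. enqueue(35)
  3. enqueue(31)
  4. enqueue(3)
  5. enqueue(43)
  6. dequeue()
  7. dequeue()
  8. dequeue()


enqueue(45) -> [45]
enqueue(35) -> [45, 35]
enqueue(31) -> [45, 35, 31]
enqueue(3) -> [45, 35, 31, 3]
enqueue(43) -> [45, 35, 31, 3, 43]
dequeue()->45, [35, 31, 3, 43]
dequeue()->35, [31, 3, 43]
dequeue()->31, [3, 43]

Final queue: [3, 43]


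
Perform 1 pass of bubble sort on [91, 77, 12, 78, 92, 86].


Initial: [91, 77, 12, 78, 92, 86]
Pass 1: [77, 12, 78, 91, 86, 92] (4 swaps)

After 1 pass: [77, 12, 78, 91, 86, 92]


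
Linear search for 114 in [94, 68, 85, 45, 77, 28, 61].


i=0: 94!=114
i=1: 68!=114
i=2: 85!=114
i=3: 45!=114
i=4: 77!=114
i=5: 28!=114
i=6: 61!=114

Not found, 7 comps


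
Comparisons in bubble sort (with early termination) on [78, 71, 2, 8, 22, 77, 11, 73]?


Algorithm: bubble sort (with early termination)
Input: [78, 71, 2, 8, 22, 77, 11, 73]
Sorted: [2, 8, 11, 22, 71, 73, 77, 78]

25


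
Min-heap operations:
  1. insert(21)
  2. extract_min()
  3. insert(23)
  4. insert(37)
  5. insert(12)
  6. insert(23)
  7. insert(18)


insert(21) -> [21]
extract_min()->21, []
insert(23) -> [23]
insert(37) -> [23, 37]
insert(12) -> [12, 37, 23]
insert(23) -> [12, 23, 23, 37]
insert(18) -> [12, 18, 23, 37, 23]

Final heap: [12, 18, 23, 37, 23]


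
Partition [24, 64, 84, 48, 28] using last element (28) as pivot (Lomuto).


Pivot: 28
  24 <= 28: advance i (no swap)
Place pivot at 1: [24, 28, 84, 48, 64]

Partitioned: [24, 28, 84, 48, 64]


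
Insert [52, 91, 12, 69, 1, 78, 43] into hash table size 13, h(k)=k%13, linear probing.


Insert 52: h=0 -> slot 0
Insert 91: h=0, 1 probes -> slot 1
Insert 12: h=12 -> slot 12
Insert 69: h=4 -> slot 4
Insert 1: h=1, 1 probes -> slot 2
Insert 78: h=0, 3 probes -> slot 3
Insert 43: h=4, 1 probes -> slot 5

Table: [52, 91, 1, 78, 69, 43, None, None, None, None, None, None, 12]


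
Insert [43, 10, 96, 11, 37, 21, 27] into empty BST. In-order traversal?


Insert 43: root
Insert 10: L from 43
Insert 96: R from 43
Insert 11: L from 43 -> R from 10
Insert 37: L from 43 -> R from 10 -> R from 11
Insert 21: L from 43 -> R from 10 -> R from 11 -> L from 37
Insert 27: L from 43 -> R from 10 -> R from 11 -> L from 37 -> R from 21

In-order: [10, 11, 21, 27, 37, 43, 96]


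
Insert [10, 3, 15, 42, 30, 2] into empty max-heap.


Insert 10: [10]
Insert 3: [10, 3]
Insert 15: [15, 3, 10]
Insert 42: [42, 15, 10, 3]
Insert 30: [42, 30, 10, 3, 15]
Insert 2: [42, 30, 10, 3, 15, 2]

Final heap: [42, 30, 10, 3, 15, 2]


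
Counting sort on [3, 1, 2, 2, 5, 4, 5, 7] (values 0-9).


Input: [3, 1, 2, 2, 5, 4, 5, 7]
Counts: [0, 1, 2, 1, 1, 2, 0, 1, 0, 0]

Sorted: [1, 2, 2, 3, 4, 5, 5, 7]


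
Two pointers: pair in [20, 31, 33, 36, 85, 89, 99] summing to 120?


lo=0(20)+hi=6(99)=119
lo=1(31)+hi=6(99)=130
lo=1(31)+hi=5(89)=120

Yes: 31+89=120


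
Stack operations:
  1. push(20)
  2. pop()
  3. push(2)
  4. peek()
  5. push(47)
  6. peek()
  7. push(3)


push(20) -> [20]
pop()->20, []
push(2) -> [2]
peek()->2
push(47) -> [2, 47]
peek()->47
push(3) -> [2, 47, 3]

Final stack: [2, 47, 3]


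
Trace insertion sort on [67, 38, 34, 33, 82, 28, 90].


Initial: [67, 38, 34, 33, 82, 28, 90]
Insert 38: [38, 67, 34, 33, 82, 28, 90]
Insert 34: [34, 38, 67, 33, 82, 28, 90]
Insert 33: [33, 34, 38, 67, 82, 28, 90]
Insert 82: [33, 34, 38, 67, 82, 28, 90]
Insert 28: [28, 33, 34, 38, 67, 82, 90]
Insert 90: [28, 33, 34, 38, 67, 82, 90]

Sorted: [28, 33, 34, 38, 67, 82, 90]


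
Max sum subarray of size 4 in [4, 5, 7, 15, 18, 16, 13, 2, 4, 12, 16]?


[0:4]: 31
[1:5]: 45
[2:6]: 56
[3:7]: 62
[4:8]: 49
[5:9]: 35
[6:10]: 31
[7:11]: 34

Max: 62 at [3:7]
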